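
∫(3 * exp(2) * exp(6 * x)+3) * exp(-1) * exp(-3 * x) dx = 2*sinh(3*x + 1) + C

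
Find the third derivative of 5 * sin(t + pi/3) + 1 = -5*cos(t + pi/3)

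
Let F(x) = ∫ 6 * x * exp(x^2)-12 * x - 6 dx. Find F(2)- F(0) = -39 + 3*exp(4)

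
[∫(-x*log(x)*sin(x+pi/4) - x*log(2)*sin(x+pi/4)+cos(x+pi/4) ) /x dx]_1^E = log(2*E)*cos(pi/4 + E) - log(2)*cos(pi/4 + 1)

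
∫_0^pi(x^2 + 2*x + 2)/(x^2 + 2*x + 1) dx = -1/(1 + pi) + 1 + pi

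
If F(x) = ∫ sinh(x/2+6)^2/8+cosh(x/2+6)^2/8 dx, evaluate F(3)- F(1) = -sinh(13)/8 + sinh(15)/8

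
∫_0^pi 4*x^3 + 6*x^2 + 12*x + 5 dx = -1 + 3*pi + 3*pi^2 + (-pi^2 - pi - 1)^2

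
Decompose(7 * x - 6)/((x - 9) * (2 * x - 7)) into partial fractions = -37/(11*(2*x - 7)) + 57/(11*(x - 9))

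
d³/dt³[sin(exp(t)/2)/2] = (-exp(2*t)*cos(exp(t)/2) - 6*exp(t)*sin(exp(t)/2) + 4*cos(exp(t)/2))*exp(t)/16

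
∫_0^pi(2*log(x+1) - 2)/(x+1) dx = -1 + (-1 + log(1 + pi))^2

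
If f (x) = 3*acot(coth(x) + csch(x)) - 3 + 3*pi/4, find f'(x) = 3*(cosh(x) + 1)/(2*cosh(x) + cosh(2*x) + 1)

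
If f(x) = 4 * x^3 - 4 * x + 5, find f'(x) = 12*x^2 - 4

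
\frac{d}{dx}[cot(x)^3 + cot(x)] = -1 - 4/tan(x)^2 - 3/tan(x)^4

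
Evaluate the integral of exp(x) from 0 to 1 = -1 + E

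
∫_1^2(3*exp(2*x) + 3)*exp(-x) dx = -3*E - 3*exp(-2) + 3*exp(-1) + 3*exp(2)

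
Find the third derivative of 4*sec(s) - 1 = 4*(-1 + 6/cos(s)^2)*sin(s)/cos(s)^2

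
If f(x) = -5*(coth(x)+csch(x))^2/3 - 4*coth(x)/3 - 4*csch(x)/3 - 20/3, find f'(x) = (10*sinh(x) + 4*cosh(x) + 4 + 20/tanh(x) + 20/sinh(x))/(3*sinh(x)^2)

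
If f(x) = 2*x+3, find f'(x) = 2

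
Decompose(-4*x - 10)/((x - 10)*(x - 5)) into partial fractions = 6/(x - 5) - 10/(x - 10)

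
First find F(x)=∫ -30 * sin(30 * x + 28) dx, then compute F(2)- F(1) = -cos(58) + cos(88)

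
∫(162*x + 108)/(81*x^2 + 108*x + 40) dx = log((9*x/2 + 3)^2 + 1) + C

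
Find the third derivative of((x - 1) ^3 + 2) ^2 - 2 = 120*x^3 - 360*x^2 + 360*x - 96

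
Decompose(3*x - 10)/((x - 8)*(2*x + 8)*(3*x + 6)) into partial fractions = -11/(72*(x + 4)) + 2/(15*(x + 2)) + 7/(360*(x - 8))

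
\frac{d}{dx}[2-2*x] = -2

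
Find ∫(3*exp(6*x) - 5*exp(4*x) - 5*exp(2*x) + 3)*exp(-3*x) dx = -10*sinh(x) + 2*sinh(3*x) + C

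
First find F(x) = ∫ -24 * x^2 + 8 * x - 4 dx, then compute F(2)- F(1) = -48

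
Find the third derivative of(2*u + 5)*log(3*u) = (10 - 2*u)/u^3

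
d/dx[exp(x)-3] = exp(x)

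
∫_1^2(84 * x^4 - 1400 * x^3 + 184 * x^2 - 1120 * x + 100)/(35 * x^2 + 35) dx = -1804/35 - 4*log(2) + 4*log(5)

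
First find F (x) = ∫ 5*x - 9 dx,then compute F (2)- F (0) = -8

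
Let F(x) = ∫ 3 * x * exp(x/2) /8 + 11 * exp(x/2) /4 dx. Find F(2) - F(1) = -19*exp(1/2)/4 + 11*E/2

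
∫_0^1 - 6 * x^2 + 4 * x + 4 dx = 4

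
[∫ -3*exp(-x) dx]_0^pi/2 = -3 + 3*exp(-pi/2)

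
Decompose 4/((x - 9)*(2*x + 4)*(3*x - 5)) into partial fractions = -9/(121*(3*x - 5)) + 2/(121*(x + 2)) + 1/(121*(x - 9))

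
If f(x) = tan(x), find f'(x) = cos(x)^(-2)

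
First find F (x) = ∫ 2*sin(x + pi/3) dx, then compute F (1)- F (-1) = 2*sqrt(3)*sin(1)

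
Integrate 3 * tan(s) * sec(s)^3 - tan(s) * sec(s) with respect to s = tan(s)^2*sec(s) + C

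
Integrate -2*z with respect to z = -z^2 + C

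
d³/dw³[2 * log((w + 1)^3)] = 12/(w^3 + 3*w^2 + 3*w + 1)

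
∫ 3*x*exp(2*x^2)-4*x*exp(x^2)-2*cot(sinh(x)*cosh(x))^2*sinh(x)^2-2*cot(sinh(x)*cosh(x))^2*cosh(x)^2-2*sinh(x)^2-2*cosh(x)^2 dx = 3*exp(2*x^2)/4 - 2*exp(x^2) + 2/tan(sinh(2*x)/2) + C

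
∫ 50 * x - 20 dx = 25*x^2 - 20*x + C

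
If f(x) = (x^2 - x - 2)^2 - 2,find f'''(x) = 24*x - 12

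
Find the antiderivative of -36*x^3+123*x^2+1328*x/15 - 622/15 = -9*x^4 + 41*x^3 + 664*x^2/15 - 622*x/15 + C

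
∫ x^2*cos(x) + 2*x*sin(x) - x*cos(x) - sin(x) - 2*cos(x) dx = (x^2 - x - 2)*sin(x) + C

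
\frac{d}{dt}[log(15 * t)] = 1/t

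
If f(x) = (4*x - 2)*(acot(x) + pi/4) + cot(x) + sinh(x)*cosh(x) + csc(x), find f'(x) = (-x^2*cot(x)^2 - x^2*cot(x)*csc(x) + 2*x^2*sinh(x)^2 + 4*x^2*acot(x) + pi*x^2 - 4*x - cot(x)^2 - cot(x)*csc(x) + 2*sinh(x)^2 + 4*acot(x) + 2 + pi)/(x^2 + 1)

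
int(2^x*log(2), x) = 2^x + C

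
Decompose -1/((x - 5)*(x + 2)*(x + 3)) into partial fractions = -1/(8*(x + 3)) + 1/(7*(x + 2)) - 1/(56*(x - 5))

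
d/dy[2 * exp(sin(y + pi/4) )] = 2*exp(sin(y + pi/4))*cos(y + pi/4)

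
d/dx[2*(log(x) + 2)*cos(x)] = 2*(-x*log(x)*sin(x) - 2*x*sin(x) + cos(x))/x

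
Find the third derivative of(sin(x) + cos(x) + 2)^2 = -8*cos(2*x) - 4*sqrt(2)*cos(x + pi/4)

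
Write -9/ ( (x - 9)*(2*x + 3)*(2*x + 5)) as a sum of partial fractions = -9/(23*(2*x + 5)) + 3/(7*(2*x + 3)) - 3/(161*(x - 9))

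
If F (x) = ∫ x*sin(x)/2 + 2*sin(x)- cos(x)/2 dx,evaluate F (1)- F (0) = 2 - 5*cos(1)/2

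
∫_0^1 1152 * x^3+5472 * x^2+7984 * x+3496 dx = 9600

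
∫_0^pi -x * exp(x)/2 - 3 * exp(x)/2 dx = (-pi - 2)*exp(pi)/2 + 1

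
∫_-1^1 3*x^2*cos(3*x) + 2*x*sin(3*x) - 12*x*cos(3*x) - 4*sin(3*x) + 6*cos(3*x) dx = 6*sin(3)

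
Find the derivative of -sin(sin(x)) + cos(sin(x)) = -sqrt(2)*sin(sin(x) + pi/4)*cos(x)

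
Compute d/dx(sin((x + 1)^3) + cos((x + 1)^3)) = -3*x^2*sin(x^3 + 3*x^2 + 3*x + 1) + 3*x^2*cos(x^3 + 3*x^2 + 3*x + 1) - 6*x*sin(x^3 + 3*x^2 + 3*x + 1) + 6*x*cos(x^3 + 3*x^2 + 3*x + 1) - 3*sin(x^3 + 3*x^2 + 3*x + 1) + 3*cos(x^3 + 3*x^2 + 3*x + 1)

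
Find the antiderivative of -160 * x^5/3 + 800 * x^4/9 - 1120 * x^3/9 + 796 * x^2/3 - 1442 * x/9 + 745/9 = -80*x^6/9 + 160*x^5/9 - 280*x^4/9 + 796*x^3/9 - 721*x^2/9 + 745*x/9 + C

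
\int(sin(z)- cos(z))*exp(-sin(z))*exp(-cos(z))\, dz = exp(-sqrt(2)*sin(z + pi/4)) + C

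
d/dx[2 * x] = 2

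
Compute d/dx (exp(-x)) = -exp(-x)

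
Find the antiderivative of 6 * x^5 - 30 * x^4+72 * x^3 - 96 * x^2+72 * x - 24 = x^6 - 6*x^5 + 18*x^4 - 32*x^3 + 36*x^2 - 24*x + C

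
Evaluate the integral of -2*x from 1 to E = 1 - exp(2)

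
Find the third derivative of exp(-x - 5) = -exp(-x - 5)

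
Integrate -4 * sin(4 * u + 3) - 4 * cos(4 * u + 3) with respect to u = -sin(4*u + 3) + cos(4*u + 3) + C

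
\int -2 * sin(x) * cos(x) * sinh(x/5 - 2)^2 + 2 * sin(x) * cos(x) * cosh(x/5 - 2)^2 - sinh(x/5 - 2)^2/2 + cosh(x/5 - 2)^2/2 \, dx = x/2 - cos(2*x)/2 + C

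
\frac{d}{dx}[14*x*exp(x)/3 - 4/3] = 14*x*exp(x)/3 + 14*exp(x)/3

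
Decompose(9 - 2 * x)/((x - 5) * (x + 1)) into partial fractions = -11/(6*(x + 1)) - 1/(6*(x - 5))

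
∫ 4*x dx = 2*x^2 + C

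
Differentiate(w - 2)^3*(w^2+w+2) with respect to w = 5*w^4 - 20*w^3 + 24*w^2 - 16*w + 16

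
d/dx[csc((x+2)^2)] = -4*(x + 2)*cos(x^2 + 4*x + 4)/(1 - cos(2*(x^2 + 4*x + 4)))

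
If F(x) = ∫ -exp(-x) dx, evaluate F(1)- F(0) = -1 + exp(-1)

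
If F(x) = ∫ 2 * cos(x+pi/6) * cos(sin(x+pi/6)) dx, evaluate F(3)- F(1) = -2*sin(sin(pi/6 + 1)) + 2*sin(sin(pi/6 + 3))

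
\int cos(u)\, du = sin(u) + C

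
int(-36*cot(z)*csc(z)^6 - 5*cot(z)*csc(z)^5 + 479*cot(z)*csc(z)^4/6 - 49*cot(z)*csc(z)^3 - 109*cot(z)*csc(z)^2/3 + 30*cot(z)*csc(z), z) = ((12*csc(z)^2 + csc(z) - 20)^2*csc(z) + 432*csc(z)^2 + 36*csc(z) - 720)*csc(z)/24 + C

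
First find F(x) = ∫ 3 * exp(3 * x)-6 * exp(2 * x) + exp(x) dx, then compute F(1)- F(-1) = -2*E - (-1 + exp(-1))^3 + 2*exp(-1) + (-1 + E)^3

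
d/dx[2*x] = 2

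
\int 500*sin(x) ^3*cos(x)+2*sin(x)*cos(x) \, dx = 125*sin(x)^4 + sin(x)^2 + C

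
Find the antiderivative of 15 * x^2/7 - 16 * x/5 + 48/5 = 5*x^3/7 - 8*x^2/5 + 48*x/5 + C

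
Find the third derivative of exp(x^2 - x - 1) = (8*x^3 - 12*x^2 + 18*x - 7)*exp(x^2 - x - 1)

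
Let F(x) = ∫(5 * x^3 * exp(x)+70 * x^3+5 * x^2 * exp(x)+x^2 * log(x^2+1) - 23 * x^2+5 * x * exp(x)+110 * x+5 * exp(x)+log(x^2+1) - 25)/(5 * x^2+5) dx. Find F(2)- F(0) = 22*log(5)/5 + 2*exp(2) + 18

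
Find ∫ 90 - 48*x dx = -24*x^2 + 90*x + C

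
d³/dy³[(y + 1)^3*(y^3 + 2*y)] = 120*y^3 + 180*y^2 + 120*y + 42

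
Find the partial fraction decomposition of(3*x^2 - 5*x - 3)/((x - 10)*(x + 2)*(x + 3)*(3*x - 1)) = 117/(2030*(3*x - 1)) - 3/(10*(x + 3)) + 19/(84*(x + 2)) + 19/(348*(x - 10))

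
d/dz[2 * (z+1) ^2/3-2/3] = 4*z/3 + 4/3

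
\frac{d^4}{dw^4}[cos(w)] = cos(w)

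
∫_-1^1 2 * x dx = 0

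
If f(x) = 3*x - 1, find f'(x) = 3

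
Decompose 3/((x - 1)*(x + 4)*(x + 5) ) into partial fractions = 1/(2*(x + 5)) - 3/(5*(x + 4)) + 1/(10*(x - 1))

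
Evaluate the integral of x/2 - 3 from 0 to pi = -9 + (-3 + pi/2)^2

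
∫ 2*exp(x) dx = 2*exp(x) + C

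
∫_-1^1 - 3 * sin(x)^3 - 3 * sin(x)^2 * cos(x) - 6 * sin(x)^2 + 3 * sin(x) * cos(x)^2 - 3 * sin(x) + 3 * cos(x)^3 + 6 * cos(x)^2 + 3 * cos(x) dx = -(-sin(1) + cos(1) + 1)^3 + (cos(1) + sin(1) + 1)^3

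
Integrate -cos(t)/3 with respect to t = -sin(t)/3 + C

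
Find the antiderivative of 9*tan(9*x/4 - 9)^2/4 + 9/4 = tan(9*x/4 - 9) + C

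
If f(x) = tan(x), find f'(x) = cos(x)^(-2)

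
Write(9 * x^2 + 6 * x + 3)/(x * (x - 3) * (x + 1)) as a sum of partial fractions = 3/(2*(x + 1)) + 17/(2*(x - 3)) - 1/x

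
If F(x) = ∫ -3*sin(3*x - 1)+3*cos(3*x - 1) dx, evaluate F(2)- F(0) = sin(5) - cos(1) + cos(5) + sin(1)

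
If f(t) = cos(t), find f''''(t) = cos(t)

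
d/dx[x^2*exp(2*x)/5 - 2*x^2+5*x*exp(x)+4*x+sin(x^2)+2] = 2*x^2*exp(2*x)/5 + 2*x*exp(2*x)/5 + 5*x*exp(x) + 2*x*cos(x^2) - 4*x + 5*exp(x) + 4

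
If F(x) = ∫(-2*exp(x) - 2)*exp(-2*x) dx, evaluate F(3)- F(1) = -(exp(-1) + 1)^2 + (exp(-3) + 1)^2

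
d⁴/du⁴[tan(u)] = 24*tan(u)^5 + 40*tan(u)^3 + 16*tan(u)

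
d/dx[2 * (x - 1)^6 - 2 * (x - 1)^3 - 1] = 12*x^5 - 60*x^4 + 120*x^3 - 126*x^2 + 72*x - 18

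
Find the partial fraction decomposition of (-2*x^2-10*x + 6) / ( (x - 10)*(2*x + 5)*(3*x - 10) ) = 223/(350*(3*x - 10)) + 74/(875*(2*x + 5)) - 147/(250*(x - 10))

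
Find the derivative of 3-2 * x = -2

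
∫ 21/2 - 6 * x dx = -3*x^2 + 21*x/2 + C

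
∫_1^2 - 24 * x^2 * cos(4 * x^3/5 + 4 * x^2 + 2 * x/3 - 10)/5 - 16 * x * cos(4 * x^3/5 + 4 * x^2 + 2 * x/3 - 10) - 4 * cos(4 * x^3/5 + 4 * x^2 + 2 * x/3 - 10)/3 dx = -2*sin(206/15) - 2*sin(68/15)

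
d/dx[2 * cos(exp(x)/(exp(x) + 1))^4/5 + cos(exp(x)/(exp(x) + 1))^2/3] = -(11*sin(2*exp(x)/(exp(x) + 1)) + 3*sin(4*exp(x)/(exp(x) + 1)))*exp(x)/(15*exp(2*x) + 30*exp(x) + 15)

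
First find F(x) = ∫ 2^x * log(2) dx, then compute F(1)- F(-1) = 3/2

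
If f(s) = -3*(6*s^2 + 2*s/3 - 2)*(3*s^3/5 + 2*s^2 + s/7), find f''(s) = -216*s^3 - 2232*s^2/5 - 624*s/35 + 164/7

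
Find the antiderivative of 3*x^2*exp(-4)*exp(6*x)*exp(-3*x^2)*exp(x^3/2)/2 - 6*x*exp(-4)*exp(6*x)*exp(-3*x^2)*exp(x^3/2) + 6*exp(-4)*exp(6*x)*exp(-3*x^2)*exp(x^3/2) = exp((x - 2)^3/2) + C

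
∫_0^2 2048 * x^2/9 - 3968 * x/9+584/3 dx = 3088/27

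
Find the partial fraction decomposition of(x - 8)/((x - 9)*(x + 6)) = 14/(15*(x + 6)) + 1/(15*(x - 9))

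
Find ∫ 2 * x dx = x^2 + C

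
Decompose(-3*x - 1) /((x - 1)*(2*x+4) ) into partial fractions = -5/(6*(x + 2)) - 2/(3*(x - 1))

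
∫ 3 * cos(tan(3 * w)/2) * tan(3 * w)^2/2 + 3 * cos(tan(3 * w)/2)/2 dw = sin(tan(3*w)/2) + C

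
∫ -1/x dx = -log(3*x) + C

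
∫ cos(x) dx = sin(x) + C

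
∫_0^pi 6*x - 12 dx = -12 + 3*(-2 + pi)^2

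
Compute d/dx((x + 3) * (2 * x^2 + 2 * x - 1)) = 6*x^2 + 16*x + 5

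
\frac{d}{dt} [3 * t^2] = 6*t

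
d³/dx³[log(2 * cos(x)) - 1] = -2*sin(x)/cos(x)^3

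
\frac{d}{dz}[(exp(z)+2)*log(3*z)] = (z*exp(z)*log(z) + z*exp(z)*log(3) + exp(z) + 2)/z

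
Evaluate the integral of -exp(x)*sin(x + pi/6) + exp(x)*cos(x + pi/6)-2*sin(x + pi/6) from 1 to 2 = (2 + exp(2))*cos(pi/6 + 2) - (2 + E)*cos(pi/6 + 1)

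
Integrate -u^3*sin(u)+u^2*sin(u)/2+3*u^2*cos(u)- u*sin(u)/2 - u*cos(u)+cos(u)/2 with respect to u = u*(2*u^2 - u + 1)*cos(u)/2 + C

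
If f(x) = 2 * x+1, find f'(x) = 2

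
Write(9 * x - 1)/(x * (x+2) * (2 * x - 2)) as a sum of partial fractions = -19/(12*(x + 2)) + 4/(3*(x - 1)) + 1/(4*x)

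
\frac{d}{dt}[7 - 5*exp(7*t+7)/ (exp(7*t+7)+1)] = -35*exp(7*t + 7)/(exp(14)*exp(14*t) + 2*exp(7)*exp(7*t) + 1)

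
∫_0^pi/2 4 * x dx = pi^2/2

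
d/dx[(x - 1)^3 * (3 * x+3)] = 12*x^3 - 18*x^2 + 6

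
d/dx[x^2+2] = 2*x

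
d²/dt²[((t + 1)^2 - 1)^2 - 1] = 12*t^2 + 24*t + 8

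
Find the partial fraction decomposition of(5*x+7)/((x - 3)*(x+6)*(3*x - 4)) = -123/(110*(3*x - 4)) - 23/(198*(x + 6)) + 22/(45*(x - 3))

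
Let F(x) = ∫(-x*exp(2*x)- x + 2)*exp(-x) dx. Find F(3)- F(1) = -2*exp(3) + 2*exp(-3)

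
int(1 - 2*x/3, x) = -x^2/3 + x + C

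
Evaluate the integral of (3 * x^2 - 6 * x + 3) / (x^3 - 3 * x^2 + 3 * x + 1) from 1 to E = -log(2) + log(2 + (-1 + E)^3)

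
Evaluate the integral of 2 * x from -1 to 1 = 0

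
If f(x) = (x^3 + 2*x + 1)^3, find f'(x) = 9*x^8 + 42*x^6 + 18*x^5 + 60*x^4 + 48*x^3 + 33*x^2 + 24*x + 6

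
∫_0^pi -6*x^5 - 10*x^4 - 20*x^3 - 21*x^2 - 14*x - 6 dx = -(1 + 2*pi + pi^2 + pi^3)^2 - pi^3 - pi^2 - 2*pi + 1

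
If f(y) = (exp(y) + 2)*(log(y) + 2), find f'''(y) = (y^3*exp(y)*log(y) + 2*y^3*exp(y) + 3*y^2*exp(y) - 3*y*exp(y) + 2*exp(y) + 4)/y^3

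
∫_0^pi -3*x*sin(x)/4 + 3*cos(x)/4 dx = -3*pi/4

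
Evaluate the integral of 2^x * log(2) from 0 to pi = -1 + 2^pi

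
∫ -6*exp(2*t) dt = -3*exp(2*t) + C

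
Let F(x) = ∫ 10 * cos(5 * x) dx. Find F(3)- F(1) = 2*sin(15) - 2*sin(5)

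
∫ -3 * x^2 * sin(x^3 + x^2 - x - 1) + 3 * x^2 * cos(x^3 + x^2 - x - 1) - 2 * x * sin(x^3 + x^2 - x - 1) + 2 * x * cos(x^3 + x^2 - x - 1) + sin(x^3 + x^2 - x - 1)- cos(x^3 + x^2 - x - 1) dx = sin(x^3 + x^2 - x - 1) + cos(x^3 + x^2 - x - 1) + C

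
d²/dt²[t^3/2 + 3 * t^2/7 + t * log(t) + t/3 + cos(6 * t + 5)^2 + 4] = (21*t^2 + 504*t*sin(6*t + 5)^2 - 504*t*cos(6*t + 5)^2 + 6*t + 7)/(7*t)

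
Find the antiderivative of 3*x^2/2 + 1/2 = x^3/2 + x/2 + C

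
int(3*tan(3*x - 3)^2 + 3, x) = tan(3*x - 3) + C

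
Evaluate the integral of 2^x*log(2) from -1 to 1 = 3/2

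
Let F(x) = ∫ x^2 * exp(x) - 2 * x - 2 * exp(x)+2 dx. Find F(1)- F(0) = 1 - E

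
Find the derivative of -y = -1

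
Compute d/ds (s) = 1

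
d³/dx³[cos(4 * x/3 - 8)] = 64*sin(4*x/3 - 8)/27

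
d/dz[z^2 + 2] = 2*z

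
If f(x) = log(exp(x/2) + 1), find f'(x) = exp(x/2)/(2*exp(x/2) + 2)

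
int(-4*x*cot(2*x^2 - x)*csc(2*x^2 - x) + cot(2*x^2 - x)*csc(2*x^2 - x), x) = csc(x*(2*x - 1)) + C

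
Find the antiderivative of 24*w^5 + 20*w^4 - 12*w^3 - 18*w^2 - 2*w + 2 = 4*w^6 + 4*w^5 - 3*w^4 - 6*w^3 - w^2 + 2*w + C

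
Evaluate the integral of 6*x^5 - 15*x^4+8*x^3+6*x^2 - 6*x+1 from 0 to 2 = 6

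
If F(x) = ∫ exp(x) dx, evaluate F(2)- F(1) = -E + exp(2)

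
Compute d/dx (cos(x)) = -sin(x)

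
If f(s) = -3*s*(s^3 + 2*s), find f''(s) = -36*s^2 - 12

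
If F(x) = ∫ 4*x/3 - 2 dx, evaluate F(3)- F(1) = 4/3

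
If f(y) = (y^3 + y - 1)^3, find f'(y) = 9*y^8 + 21*y^6 - 18*y^5 + 15*y^4 - 24*y^3 + 12*y^2 - 6*y + 3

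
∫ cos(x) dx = sin(x) + C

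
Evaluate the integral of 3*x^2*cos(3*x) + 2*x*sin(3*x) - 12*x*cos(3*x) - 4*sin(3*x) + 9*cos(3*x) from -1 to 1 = 8*sin(3)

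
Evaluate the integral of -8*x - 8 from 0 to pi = -4*pi^2 - 8*pi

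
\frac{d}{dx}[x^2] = 2*x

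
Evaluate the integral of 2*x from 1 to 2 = 3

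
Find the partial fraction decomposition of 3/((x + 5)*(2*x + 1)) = 2/(3*(2*x + 1)) - 1/(3*(x + 5))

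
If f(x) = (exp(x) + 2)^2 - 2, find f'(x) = 2*exp(2*x) + 4*exp(x)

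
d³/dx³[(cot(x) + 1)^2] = -24*cot(x)^5 - 12*cot(x)^4 - 40*cot(x)^3 - 16*cot(x)^2 - 16*cot(x) - 4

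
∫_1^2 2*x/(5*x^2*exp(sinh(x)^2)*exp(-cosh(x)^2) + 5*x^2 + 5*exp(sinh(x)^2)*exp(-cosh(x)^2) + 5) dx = -E*(log(2)/5 + 6)/(1 + E) + E*(log(5)/5 + 6)/(1 + E)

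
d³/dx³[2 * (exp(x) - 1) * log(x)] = (2*x^3*exp(x)*log(x) + 6*x^2*exp(x) - 6*x*exp(x) + 4*exp(x) - 4)/x^3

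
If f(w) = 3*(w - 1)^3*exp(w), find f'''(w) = 3*w^3*exp(w) + 18*w^2*exp(w) + 9*w*exp(w) - 12*exp(w)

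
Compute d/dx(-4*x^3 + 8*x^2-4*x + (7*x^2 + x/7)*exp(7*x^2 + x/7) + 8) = 98*x^3*exp(7*x^2 + x/7) + 3*x^2*exp(7*x^2 + x/7) - 12*x^2 + 687*x*exp(7*x^2 + x/7)/49 + 16*x + exp(7*x^2 + x/7)/7 - 4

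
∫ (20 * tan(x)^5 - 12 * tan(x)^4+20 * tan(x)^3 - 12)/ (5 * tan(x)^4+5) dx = -12*x/5 + log(tan(x)^4 + 1) + C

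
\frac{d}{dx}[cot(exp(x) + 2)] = -exp(x)/sin(exp(x) + 2)^2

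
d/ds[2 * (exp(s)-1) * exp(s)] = 4*exp(2*s) - 2*exp(s)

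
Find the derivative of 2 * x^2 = 4*x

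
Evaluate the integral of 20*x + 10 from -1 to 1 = 20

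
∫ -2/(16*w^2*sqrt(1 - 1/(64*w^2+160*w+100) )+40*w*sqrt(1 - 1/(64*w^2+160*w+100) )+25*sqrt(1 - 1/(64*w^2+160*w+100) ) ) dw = acsc(8*w + 10) + C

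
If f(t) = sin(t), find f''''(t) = sin(t)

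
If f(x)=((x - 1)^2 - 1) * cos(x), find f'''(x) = x^2*sin(x) - 2*x*sin(x) - 6*x*cos(x) - 6*sin(x) + 6*cos(x)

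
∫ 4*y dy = 2*y^2 + C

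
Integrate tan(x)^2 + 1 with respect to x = tan(x) + C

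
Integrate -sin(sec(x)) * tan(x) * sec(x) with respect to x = cos(sec(x)) + C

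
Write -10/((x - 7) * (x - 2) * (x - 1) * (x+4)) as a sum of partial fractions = 1/(33*(x + 4)) - 1/(3*(x - 1)) + 1/(3*(x - 2)) - 1/(33*(x - 7))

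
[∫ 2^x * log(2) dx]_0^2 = 3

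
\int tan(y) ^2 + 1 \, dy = tan(y) + C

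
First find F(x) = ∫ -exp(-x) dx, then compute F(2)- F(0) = -1 + exp(-2)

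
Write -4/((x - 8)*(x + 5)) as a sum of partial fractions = 4/(13*(x + 5)) - 4/(13*(x - 8))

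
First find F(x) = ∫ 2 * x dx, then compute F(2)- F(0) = 4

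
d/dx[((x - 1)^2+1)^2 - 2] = 4*x^3 - 12*x^2 + 16*x - 8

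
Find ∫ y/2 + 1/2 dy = y^2/4 + y/2 + C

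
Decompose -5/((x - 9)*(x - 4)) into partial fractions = 1/(x - 4) - 1/(x - 9)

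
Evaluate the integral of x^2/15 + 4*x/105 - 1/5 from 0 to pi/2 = -pi/10 + pi^2/210 + pi^3/360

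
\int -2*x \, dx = -x^2 + C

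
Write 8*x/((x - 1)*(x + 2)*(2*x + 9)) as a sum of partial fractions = -144/(55*(2*x + 9)) + 16/(15*(x + 2)) + 8/(33*(x - 1))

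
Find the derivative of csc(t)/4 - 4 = -cot(t)*csc(t)/4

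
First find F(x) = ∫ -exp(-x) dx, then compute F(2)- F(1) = -exp(-1) + exp(-2)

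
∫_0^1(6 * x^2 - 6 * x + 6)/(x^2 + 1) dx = 6 - 3*log(2)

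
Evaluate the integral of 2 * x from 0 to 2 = 4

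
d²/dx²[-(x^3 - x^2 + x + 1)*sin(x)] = x^3*sin(x) - x^2*sin(x) - 6*x^2*cos(x) - 5*x*sin(x) + 4*x*cos(x) + 3*sin(x) - 2*cos(x)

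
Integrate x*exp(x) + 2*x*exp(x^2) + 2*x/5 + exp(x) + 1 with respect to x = x^2/5 + x*exp(x) + x + exp(x^2) + C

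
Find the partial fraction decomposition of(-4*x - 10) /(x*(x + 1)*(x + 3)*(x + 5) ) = -1/(4*(x + 5)) + 1/(6*(x + 3)) + 3/(4*(x + 1)) - 2/(3*x)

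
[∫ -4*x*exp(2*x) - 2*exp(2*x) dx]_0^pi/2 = -pi*exp(pi)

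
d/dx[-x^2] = -2*x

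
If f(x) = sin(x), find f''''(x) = sin(x)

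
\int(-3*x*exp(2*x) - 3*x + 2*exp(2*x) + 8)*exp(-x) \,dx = -2*(3*x - 5)*sinh(x) + C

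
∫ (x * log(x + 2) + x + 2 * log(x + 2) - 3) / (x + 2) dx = (x - 3)*log(x + 2) + C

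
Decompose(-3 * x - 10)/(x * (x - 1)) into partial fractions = -13/(x - 1) + 10/x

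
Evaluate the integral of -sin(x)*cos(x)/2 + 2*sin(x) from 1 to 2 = -(-2 + cos(1)/2)^2 + (-2 + cos(2)/2)^2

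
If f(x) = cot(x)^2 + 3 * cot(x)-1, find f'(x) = -(3 + 2*cos(x)/sin(x))/sin(x)^2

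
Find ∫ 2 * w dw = w^2 + C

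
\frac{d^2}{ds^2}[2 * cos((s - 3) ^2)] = -8*s^2*cos(s^2 - 6*s + 9) + 48*s*cos(s^2 - 6*s + 9) - 4*sin(s^2 - 6*s + 9) - 72*cos(s^2 - 6*s + 9)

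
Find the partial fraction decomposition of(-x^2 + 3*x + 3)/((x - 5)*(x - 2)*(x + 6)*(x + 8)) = 17/(52*(x + 8)) - 51/(176*(x + 6)) - 1/(48*(x - 2)) - 7/(429*(x - 5))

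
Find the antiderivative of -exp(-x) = exp(-x) + C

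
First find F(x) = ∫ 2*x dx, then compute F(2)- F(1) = 3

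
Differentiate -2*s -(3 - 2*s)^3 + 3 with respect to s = 24*s^2 - 72*s + 52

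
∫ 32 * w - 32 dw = 16*w^2 - 32*w + C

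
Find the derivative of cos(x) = -sin(x)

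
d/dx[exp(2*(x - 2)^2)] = 4*x*exp(2*x^2 - 8*x + 8) - 8*exp(2*x^2 - 8*x + 8)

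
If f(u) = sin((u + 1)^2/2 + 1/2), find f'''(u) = -u^3*cos(u^2/2 + u + 1) - 3*u^2*cos(u^2/2 + u + 1) - 3*u*sin(u^2/2 + u + 1) - 3*u*cos(u^2/2 + u + 1) - 3*sin(u^2/2 + u + 1) - cos(u^2/2 + u + 1)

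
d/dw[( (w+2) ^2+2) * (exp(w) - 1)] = w^2*exp(w) + 6*w*exp(w) - 2*w + 10*exp(w) - 4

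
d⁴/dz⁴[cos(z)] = cos(z)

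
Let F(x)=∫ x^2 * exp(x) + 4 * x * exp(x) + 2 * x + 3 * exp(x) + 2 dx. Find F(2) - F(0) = 7 + 9*exp(2)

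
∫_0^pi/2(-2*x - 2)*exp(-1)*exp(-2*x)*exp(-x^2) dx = -exp(-1) + exp(-(1 + pi/2)^2)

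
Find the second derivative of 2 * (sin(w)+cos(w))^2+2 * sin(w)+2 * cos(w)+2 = -8*sin(2*w) - 2*sqrt(2)*sin(w + pi/4)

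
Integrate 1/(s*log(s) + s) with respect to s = log(2*log(s) + 2) + C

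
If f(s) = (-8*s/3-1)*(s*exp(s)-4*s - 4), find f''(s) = -8*s^2*exp(s)/3 - 35*s*exp(s)/3 - 22*exp(s)/3 + 64/3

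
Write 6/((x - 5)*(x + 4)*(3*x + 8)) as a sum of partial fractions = -27/(46*(3*x + 8)) + 1/(6*(x + 4)) + 2/(69*(x - 5))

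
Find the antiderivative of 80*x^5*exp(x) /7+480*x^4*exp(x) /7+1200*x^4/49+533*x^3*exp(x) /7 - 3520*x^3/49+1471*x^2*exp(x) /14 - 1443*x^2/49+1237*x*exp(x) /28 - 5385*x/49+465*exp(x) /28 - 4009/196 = -(7*x*exp(x) + 3*x - 14)*(28*x^2 + 14*x - 20*(4*x^2 + 2*x + 5)^2 + 35)/196 + C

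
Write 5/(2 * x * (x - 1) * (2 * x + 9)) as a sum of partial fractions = 10/(99*(2*x + 9)) + 5/(22*(x - 1)) - 5/(18*x)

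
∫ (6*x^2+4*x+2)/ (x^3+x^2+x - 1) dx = 2*log(-x^3 - x^2 - x + 1) + C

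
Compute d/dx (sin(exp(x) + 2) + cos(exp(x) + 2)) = sqrt(2)*exp(x)*cos(exp(x) + pi/4 + 2)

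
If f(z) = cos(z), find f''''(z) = cos(z)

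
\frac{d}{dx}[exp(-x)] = -exp(-x)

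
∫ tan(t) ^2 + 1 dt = tan(t) + C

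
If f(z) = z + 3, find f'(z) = 1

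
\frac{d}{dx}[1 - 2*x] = -2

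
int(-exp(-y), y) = exp(-y) + C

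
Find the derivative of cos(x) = -sin(x)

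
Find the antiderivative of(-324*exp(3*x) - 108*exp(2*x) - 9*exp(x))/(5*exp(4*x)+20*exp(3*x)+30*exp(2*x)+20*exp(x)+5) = (-194*exp(3*x) - 258*exp(2*x) - 204*exp(x) - 65)/(5*(exp(3*x) + 3*exp(2*x) + 3*exp(x) + 1)) + C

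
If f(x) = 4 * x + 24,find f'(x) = 4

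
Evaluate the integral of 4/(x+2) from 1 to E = -4*log(3) + 4*log(2 + E)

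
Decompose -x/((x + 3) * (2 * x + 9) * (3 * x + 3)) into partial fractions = 2/(7*(2*x + 9)) - 1/(6*(x + 3)) + 1/(42*(x + 1))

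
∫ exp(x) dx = exp(x) + C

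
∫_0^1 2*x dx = 1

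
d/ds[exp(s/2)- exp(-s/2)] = (exp(s) + 1)*exp(-s/2)/2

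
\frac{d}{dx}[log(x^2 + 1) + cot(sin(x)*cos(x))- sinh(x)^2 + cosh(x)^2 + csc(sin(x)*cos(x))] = (-2*x^2*cos(2*x) - x^2*cos(2*x - sin(2*x)/2) - x^2*cos(2*x + sin(2*x)/2) - 2*x*cos(sin(2*x)) + 2*x - 2*cos(2*x) - cos(2*x - sin(2*x)/2) - cos(2*x + sin(2*x)/2))/((1 - cos(sin(2*x)))*(x^2 + 1))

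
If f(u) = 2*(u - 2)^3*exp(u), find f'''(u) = 2*u^3*exp(u) + 6*u^2*exp(u) - 12*u*exp(u) - 4*exp(u)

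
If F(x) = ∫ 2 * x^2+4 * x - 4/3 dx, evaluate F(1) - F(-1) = -4/3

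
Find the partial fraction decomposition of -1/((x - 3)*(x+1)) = 1/(4*(x + 1)) - 1/(4*(x - 3))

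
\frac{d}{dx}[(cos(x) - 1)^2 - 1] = 2*sin(x) - sin(2*x)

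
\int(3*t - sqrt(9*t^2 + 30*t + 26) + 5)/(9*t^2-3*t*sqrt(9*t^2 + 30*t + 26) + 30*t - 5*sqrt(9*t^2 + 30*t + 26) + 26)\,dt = log(-3*t + sqrt((3*t + 5)^2 + 1) - 5)/3 + C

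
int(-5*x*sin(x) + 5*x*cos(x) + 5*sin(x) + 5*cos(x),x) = 5*sqrt(2)*x*sin(x + pi/4) + C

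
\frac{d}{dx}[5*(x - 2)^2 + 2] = 10*x - 20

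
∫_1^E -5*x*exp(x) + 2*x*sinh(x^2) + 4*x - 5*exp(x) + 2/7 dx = -5*exp(1 + E) - 16/7 - cosh(1) + 37*E/7 + 2*exp(2) + cosh(exp(2))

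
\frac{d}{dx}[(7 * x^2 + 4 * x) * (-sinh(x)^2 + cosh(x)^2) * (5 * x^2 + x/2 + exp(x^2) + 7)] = 14*x^3*exp(x^2) + 140*x^3 + 8*x^2*exp(x^2) + 141*x^2/2 + 14*x*exp(x^2) + 102*x + 4*exp(x^2) + 28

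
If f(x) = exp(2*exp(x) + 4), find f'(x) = 2*exp(x + 2*exp(x) + 4)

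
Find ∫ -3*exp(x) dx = -3*exp(x) + C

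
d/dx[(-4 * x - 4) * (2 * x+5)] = -16*x - 28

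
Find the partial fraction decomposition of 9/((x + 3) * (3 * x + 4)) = 27/(5*(3*x + 4)) - 9/(5*(x + 3))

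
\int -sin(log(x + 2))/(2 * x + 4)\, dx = cos(log(x + 2))/2 + C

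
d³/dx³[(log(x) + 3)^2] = (4*log(x) + 6)/x^3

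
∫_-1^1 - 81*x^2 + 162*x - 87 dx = -228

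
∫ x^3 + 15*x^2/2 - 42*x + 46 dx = x^4/4 + 5*x^3/2 - 21*x^2 + 46*x + C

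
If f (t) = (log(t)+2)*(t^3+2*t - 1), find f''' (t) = (6*t^3*log(t) + 23*t^3 - 2*t - 2)/t^3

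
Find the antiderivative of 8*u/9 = 4*u^2/9 + C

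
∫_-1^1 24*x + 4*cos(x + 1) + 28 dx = 4*sin(2) + 56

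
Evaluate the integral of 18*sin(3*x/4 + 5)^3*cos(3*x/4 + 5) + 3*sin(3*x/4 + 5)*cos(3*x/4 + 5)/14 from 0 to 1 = -6*sin(5)^4 - sin(5)^2/7 + sin(23/4)^2/7 + 6*sin(23/4)^4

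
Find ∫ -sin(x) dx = cos(x) + C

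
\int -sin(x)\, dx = cos(x) + C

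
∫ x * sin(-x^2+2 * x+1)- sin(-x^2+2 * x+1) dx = cos(-x^2 + 2*x + 1)/2 + C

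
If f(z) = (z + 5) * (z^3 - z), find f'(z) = 4*z^3 + 15*z^2 - 2*z - 5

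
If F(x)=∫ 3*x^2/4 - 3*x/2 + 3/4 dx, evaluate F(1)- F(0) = 1/4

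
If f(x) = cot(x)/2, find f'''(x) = -1 - 4/tan(x)^2 - 3/tan(x)^4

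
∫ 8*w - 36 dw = 4*w^2 - 36*w + C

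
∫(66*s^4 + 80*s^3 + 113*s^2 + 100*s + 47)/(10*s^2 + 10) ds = 11*s^3/5 + 4*s^2 + 47*s/10 + log(s^2 + 1) + C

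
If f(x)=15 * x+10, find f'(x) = 15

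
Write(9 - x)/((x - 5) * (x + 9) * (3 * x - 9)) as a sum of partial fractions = 1/(28*(x + 9)) - 1/(12*(x - 3)) + 1/(21*(x - 5))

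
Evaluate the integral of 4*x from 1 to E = -2 + 2*exp(2)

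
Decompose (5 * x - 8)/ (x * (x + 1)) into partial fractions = 13/(x + 1) - 8/x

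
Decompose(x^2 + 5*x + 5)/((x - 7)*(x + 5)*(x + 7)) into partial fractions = 19/(28*(x + 7)) - 5/(24*(x + 5)) + 89/(168*(x - 7))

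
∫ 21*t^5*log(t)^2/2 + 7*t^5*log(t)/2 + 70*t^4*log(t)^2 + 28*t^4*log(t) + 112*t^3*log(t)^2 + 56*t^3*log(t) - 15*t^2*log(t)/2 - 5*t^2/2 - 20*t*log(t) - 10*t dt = t^2*(t + 4)*(7*t^2*(t + 4)*log(t) - 10)*log(t)/4 + C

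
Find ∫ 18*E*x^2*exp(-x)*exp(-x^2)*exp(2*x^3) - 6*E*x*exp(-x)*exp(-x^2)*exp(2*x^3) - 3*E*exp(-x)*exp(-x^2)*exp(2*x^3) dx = 3*exp(2*x^3 - x^2 - x + 1) + C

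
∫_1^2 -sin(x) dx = -cos(1) + cos(2)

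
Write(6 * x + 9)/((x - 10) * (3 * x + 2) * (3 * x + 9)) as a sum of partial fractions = -15/(224*(3*x + 2)) - 3/(91*(x + 3)) + 23/(416*(x - 10))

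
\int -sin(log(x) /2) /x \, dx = 2*cos(log(x)/2) + C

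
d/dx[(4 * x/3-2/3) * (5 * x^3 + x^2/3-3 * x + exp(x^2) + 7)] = 80*x^3/3 + 8*x^2*exp(x^2)/3 - 26*x^2/3 - 4*x*exp(x^2)/3 - 76*x/9 + 4*exp(x^2)/3 + 34/3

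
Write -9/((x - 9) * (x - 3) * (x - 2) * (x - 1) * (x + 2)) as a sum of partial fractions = -3/(220*(x + 2)) + 3/(16*(x - 1)) - 9/(28*(x - 2)) + 3/(20*(x - 3)) - 3/(1232*(x - 9))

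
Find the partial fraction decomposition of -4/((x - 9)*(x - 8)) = 4/(x - 8) - 4/(x - 9)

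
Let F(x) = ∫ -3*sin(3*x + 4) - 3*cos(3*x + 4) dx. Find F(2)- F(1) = cos(10) - cos(7) - sin(10) + sin(7)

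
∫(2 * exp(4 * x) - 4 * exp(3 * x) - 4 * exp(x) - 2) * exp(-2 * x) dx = (-exp(2*x) + 2*exp(x) + 1)^2*exp(-2*x) + C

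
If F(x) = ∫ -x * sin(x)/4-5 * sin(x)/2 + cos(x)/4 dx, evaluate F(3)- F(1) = 13*cos(3)/4 - 11*cos(1)/4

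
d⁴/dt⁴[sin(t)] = sin(t)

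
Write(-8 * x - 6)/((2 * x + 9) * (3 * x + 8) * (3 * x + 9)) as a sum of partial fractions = 46/(11*(3*x + 8)) + 40/(33*(2*x + 9)) - 2/(x + 3)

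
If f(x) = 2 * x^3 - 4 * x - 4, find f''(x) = 12*x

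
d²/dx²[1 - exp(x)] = -exp(x)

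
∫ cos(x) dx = sin(x) + C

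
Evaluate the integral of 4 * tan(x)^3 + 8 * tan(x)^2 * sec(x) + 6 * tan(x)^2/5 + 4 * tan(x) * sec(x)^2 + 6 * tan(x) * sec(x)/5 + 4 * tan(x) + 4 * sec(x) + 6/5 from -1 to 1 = 4*(3*sin(2)/5 + 4*sin(1))/(cos(2) + 1)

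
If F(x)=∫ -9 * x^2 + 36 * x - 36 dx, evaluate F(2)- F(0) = -24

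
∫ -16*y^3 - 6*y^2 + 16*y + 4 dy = -4*y^4 - 2*y^3 + 8*y^2 + 4*y + C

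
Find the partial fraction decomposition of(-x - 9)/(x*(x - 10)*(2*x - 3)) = 14/(17*(2*x - 3)) - 19/(170*(x - 10)) - 3/(10*x)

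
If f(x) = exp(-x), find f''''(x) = exp(-x)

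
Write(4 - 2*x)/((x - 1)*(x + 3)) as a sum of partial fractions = -5/(2*(x + 3)) + 1/(2*(x - 1))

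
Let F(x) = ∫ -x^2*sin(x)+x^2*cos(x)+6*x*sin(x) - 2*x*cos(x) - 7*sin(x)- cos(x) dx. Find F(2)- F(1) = -sin(2) - cos(2)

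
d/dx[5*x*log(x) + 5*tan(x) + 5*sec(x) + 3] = 5*log(x) + 5*tan(x)^2 + 5*tan(x)*sec(x) + 10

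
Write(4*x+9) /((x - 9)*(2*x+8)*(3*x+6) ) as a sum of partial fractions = -7/(156*(x + 4)) - 1/(132*(x + 2)) + 15/(286*(x - 9))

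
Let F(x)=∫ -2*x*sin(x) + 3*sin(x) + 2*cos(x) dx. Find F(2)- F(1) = cos(2) + cos(1)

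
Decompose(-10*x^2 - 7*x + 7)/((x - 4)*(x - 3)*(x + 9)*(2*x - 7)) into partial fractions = 224/(5*(2*x - 7)) + 37/(195*(x + 9)) - 26/(3*(x - 3)) - 181/(13*(x - 4))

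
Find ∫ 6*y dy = 3*y^2 + C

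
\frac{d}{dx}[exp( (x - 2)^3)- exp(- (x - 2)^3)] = (3*x^2*exp(2*x^3 - 12*x^2 + 24*x - 16) + 3*x^2 - 12*x*exp(2*x^3 - 12*x^2 + 24*x - 16) - 12*x + 12*exp(2*x^3 - 12*x^2 + 24*x - 16) + 12)*exp(-x^3 + 6*x^2 - 12*x + 8)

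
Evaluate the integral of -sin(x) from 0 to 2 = -1 + cos(2)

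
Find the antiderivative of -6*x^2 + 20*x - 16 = -2*x^3 + 10*x^2 - 16*x + C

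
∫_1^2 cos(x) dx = -sin(1) + sin(2)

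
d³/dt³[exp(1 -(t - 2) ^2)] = (-8*t^3 + 48*t^2 - 84*t + 40)*exp(-t^2 + 4*t - 3)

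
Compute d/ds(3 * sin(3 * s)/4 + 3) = 9*cos(3*s)/4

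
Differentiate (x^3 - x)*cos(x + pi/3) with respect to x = -x^3*sin(x + pi/3) + 3*x^2*cos(x + pi/3) + x*sin(x + pi/3) - cos(x + pi/3)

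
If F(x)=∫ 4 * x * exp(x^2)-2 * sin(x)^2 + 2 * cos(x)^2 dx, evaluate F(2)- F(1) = -2*E - sin(2) + sin(4) + 2*exp(4)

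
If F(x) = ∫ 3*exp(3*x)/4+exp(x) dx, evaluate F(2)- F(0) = -5/4 + exp(2) + exp(6)/4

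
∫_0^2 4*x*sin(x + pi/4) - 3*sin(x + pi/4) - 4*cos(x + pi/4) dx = -3*sqrt(2)/2 - 5*cos(pi/4 + 2)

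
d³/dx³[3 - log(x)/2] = -1/x^3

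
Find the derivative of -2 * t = -2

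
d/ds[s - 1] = 1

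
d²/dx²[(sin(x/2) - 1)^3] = -3*(sin(x/2) - 1)^2*(3*sin(x/2) + 2)/4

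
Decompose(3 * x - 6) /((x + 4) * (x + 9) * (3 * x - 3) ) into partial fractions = -11/(50*(x + 9)) + 6/(25*(x + 4)) - 1/(50*(x - 1))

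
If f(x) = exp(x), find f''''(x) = exp(x)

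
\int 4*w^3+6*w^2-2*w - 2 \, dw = w^4 + 2*w^3 - w^2 - 2*w + C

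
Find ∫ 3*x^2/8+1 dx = x^3/8 + x + C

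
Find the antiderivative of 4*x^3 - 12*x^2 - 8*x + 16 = x^4 - 4*x^3 - 4*x^2 + 16*x + C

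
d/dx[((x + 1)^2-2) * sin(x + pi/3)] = x^2*cos(x + pi/3) + 2*sqrt(2)*x*cos(x + pi/12) + 2*sin(x + pi/3) - cos(x + pi/3)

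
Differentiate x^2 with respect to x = 2*x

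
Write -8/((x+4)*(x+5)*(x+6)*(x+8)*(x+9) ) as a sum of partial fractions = -2/(15*(x + 9)) + 1/(3*(x + 8)) - 2/(3*(x + 6)) + 2/(3*(x + 5)) - 1/(5*(x + 4))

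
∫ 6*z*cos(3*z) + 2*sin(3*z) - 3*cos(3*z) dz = (2*z - 1)*sin(3*z) + C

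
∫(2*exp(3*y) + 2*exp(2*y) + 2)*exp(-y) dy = 2*(exp(y) + 2)*sinh(y) + C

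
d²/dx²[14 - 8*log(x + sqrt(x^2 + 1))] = (16*x^3 + 16*x^2*sqrt(x^2 + 1) + 8*x)/(2*x^5 + 2*x^4*sqrt(x^2 + 1) + 4*x^3 + 3*x^2*sqrt(x^2 + 1) + 2*x + sqrt(x^2 + 1))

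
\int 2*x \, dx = x^2 + C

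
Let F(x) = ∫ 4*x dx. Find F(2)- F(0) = 8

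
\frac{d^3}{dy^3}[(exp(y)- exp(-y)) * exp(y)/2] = 4*exp(2*y)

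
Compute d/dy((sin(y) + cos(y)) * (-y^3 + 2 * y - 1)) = y^3*sin(y) - y^3*cos(y) - 3*y^2*sin(y) - 3*y^2*cos(y) - 2*y*sin(y) + 2*y*cos(y) + 3*sin(y) + cos(y)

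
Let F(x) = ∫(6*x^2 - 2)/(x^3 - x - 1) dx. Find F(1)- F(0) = 0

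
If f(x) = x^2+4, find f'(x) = 2*x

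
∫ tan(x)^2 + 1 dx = tan(x) + C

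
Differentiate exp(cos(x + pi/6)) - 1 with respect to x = -exp(cos(x + pi/6))*sin(x + pi/6)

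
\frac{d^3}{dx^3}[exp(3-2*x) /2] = -4*exp(3 - 2*x)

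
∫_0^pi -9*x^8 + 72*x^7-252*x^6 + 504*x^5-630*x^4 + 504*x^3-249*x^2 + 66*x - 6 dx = -(-1 + pi)^9 + (-1 + pi)^3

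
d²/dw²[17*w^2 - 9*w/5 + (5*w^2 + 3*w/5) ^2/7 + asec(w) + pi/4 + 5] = (7500*w^7 + 900*w^6 - 9032*w^5 - 1800*w^4 - 4436*w^3 - 350*w^2*sqrt(1 - 1/w^2) + 900*w^2 + 5968*w + 175*sqrt(1 - 1/w^2))/(175*w^5 - 350*w^3 + 175*w)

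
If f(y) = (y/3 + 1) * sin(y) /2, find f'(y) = y*cos(y)/6 + sin(y)/6 + cos(y)/2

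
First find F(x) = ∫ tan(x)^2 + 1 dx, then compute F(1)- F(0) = tan(1)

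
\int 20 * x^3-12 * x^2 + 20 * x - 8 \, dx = 5*x^4 - 4*x^3 + 10*x^2 - 8*x + C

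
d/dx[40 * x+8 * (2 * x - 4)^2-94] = 64*x - 88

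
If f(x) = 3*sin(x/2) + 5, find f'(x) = 3*cos(x/2)/2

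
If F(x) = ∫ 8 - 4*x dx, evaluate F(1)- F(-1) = 16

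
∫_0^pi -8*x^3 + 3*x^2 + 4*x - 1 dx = (1 - 2*pi)*(-pi + pi^3)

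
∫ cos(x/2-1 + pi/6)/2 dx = sin(x/2 - 1 + pi/6) + C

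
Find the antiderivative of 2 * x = x^2 + C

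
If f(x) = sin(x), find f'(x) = cos(x)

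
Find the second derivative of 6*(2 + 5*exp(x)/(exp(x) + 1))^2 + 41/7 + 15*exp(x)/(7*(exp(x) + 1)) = (-2955*exp(3*x) + 4200*exp(2*x) + 855*exp(x))/(7*exp(4*x) + 28*exp(3*x) + 42*exp(2*x) + 28*exp(x) + 7)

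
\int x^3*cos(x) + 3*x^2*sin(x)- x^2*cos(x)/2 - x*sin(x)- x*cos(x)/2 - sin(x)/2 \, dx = x*(2*x^2 - x - 1)*sin(x)/2 + C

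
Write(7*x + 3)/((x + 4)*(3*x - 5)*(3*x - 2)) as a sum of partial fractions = -23/(42*(3*x - 2)) + 44/(51*(3*x - 5)) - 25/(238*(x + 4))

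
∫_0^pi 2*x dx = pi^2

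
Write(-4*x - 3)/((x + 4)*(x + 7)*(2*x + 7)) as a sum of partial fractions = 44/(7*(2*x + 7)) + 25/(21*(x + 7)) - 13/(3*(x + 4))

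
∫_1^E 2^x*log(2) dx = -2 + 2^E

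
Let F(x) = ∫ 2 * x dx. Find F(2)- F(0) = 4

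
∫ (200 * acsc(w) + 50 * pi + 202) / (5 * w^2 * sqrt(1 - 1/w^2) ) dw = -5*(4*acsc(w) + pi + 4)^2/4 - 2*acsc(w)/5 + C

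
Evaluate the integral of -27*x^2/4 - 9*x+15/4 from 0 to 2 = -57/2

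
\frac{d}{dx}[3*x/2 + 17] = 3/2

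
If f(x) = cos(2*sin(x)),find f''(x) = 2*sin(x)*sin(2*sin(x)) - 4*cos(x)^2*cos(2*sin(x))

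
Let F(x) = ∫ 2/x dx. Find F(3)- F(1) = 2*log(3)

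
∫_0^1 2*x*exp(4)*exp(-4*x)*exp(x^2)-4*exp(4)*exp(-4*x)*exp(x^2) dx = E - exp(4)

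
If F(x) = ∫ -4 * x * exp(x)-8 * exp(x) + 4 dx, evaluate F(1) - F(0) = 8 - 8*E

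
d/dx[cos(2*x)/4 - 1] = -sin(2*x)/2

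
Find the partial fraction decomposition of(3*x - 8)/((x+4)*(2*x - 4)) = 5/(3*(x + 4)) - 1/(6*(x - 2))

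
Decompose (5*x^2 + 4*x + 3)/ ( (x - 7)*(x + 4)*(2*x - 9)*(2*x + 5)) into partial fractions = 97/(798*(2*x + 5)) - 489/(1190*(2*x - 9)) - 67/(561*(x + 4)) + 276/(1045*(x - 7))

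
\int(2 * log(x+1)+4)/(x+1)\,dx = (log(x + 1) + 2)^2 + C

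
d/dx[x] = 1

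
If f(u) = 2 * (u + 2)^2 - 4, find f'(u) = 4*u + 8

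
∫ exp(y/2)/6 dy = exp(y/2)/3 + C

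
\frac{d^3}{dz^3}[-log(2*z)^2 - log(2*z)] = (-4*log(z) - 4*log(2) + 4)/z^3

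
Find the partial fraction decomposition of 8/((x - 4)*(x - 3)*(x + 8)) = 2/(33*(x + 8)) - 8/(11*(x - 3)) + 2/(3*(x - 4))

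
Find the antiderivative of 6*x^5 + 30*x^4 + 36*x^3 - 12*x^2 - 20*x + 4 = x^6 + 6*x^5 + 9*x^4 - 4*x^3 - 10*x^2 + 4*x + C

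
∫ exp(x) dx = exp(x) + C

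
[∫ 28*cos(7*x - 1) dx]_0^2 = 4*sin(13) + 4*sin(1)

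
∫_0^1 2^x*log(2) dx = 1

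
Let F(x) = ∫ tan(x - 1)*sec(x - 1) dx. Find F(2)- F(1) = -1 + sec(1)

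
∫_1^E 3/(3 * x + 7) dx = -log(10) + log(7 + 3*E)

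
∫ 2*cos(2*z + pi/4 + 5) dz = sin(2*z + pi/4 + 5) + C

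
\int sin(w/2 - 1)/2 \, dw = -cos(w/2 - 1) + C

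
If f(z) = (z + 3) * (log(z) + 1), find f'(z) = (z*log(z) + 2*z + 3)/z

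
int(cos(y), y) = sin(y) + C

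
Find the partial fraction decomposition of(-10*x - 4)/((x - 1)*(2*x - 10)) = 7/(4*(x - 1)) - 27/(4*(x - 5))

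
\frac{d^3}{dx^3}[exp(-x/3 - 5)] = -exp(-x/3 - 5)/27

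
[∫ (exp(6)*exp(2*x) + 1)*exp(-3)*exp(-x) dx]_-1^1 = -exp(2) - exp(-4) + exp(-2) + exp(4)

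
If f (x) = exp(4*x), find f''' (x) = 64*exp(4*x)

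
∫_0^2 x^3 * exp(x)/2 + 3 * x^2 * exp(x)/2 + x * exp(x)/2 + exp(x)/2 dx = 5*exp(2)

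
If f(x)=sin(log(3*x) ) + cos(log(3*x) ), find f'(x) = sqrt(2)*cos(log(x) + pi/4 + log(3))/x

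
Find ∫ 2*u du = u^2 + C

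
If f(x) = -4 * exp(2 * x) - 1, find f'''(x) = -32*exp(2*x)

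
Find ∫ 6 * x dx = 3*x^2 + C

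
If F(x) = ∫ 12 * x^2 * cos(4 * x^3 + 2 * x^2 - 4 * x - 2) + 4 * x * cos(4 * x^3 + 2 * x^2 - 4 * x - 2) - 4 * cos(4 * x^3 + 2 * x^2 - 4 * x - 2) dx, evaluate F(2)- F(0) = sin(30) + sin(2)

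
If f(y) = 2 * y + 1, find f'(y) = 2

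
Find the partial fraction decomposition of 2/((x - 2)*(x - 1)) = -2/(x - 1) + 2/(x - 2)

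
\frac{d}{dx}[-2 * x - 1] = -2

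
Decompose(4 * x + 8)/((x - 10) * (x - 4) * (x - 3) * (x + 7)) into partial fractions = 2/(187*(x + 7)) + 2/(7*(x - 3)) - 4/(11*(x - 4)) + 8/(119*(x - 10))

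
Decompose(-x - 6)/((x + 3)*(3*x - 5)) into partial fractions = -23/(14*(3*x - 5)) + 3/(14*(x + 3))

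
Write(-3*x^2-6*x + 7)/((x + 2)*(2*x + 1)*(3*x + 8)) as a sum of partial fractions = 15/(26*(3*x + 8)) + 37/(39*(2*x + 1)) - 7/(6*(x + 2))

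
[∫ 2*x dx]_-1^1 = 0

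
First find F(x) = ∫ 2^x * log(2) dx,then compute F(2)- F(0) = 3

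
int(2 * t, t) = t^2 + C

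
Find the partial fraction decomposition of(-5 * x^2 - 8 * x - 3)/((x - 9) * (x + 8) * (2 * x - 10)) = -259/(442*(x + 8)) + 21/(13*(x - 5)) - 60/(17*(x - 9))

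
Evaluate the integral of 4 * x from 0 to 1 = 2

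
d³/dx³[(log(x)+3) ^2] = (4*log(x) + 6)/x^3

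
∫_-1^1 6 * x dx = 0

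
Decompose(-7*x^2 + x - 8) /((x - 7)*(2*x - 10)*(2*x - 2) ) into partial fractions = -7/(48*(x - 1)) + 89/(16*(x - 5)) - 43/(6*(x - 7))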